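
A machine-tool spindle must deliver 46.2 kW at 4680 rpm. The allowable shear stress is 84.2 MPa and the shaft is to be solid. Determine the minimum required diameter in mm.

17.9 mm

ω = 2π·4680/60 = 490.1 rad/s, so T = P/ω = 46.2×10³ / 490.1 = 94.27 N·m.
For a solid shaft τ_max = 16T/(πd³), so d = (16T/(π τ_allow))^(1/3) = (16·94.27/(π·8.42×10^7))^(1/3) = 0.01787 m.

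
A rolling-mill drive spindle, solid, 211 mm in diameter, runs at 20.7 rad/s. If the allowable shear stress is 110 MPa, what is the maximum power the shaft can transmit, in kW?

J = πd⁴/32 = π(0.211)⁴/32 = 1.946×10^-4 m⁴.
T_max = τ_allow·J/r = 1.10×10^8 × 1.946×10^-4 / 0.105 = 202900 N·m.
ω = 20.7 rad/s, so P_max = T_max·ω = 4.200×10^6 W.

4200 kW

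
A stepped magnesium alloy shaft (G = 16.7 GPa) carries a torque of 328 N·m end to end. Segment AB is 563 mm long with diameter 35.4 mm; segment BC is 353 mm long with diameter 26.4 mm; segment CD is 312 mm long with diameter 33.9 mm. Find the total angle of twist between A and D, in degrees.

15.1°

J_AB = π(0.0354)⁴/32 = 1.54×10^-7 m⁴; J_BC = π(0.0264)⁴/32 = 4.77×10^-8 m⁴; J_CD = π(0.0339)⁴/32 = 1.30×10^-7 m⁴.
θ = (T/G)·Σ L_i/J_i = (328.0/16.7×10⁹)·(0.563/1.54×10^-7 + 0.353/4.77×10^-8 + 0.312/1.30×10^-7) = 0.2644 rad.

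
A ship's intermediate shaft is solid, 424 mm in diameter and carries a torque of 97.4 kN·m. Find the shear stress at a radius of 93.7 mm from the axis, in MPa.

2.88 MPa

J = πd⁴/32 = π(0.424)⁴/32 = 3.173×10^-3 m⁴.
Shear stress varies linearly with radius: τ = T·r/J = 97400 × 0.0937 / 3.173×10^-3 = 2.876×10^6 Pa.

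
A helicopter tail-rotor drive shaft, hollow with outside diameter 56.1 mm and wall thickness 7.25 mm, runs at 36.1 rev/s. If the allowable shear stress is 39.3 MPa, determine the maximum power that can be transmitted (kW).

J = π(d_o⁴ − d_i⁴)/32 = π(0.0561⁴ − 0.0416⁴)/32 = 6.784×10^-7 m⁴.
T_max = τ_allow·J/r = 3.93×10^7 × 6.784×10^-7 / 0.0281 = 950.5 N·m.
ω = 2π·36.1 = 226.8 rad/s, so P_max = T_max·ω = 2.156×10^5 W.

216 kW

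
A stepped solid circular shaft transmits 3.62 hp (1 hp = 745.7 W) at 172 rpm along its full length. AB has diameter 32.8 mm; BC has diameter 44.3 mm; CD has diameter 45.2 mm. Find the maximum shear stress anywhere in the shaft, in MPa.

21.6 MPa

ω = 2π·172/60 = 18.01 rad/s, so T = P/ω = 3.62×745.7 / 18.01 = 149.9 N·m.
Under the same torque, τ_max = 16T/(πd³) is largest where d is smallest — segment AB (d = 32.8 mm).
τ_max = 16·149.9/(π·(0.0328)³) = 2.163×10^7 Pa.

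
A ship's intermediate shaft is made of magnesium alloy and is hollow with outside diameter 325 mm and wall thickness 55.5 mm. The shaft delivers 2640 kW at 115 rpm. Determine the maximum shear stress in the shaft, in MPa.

ω = 2π·115/60 = 12.04 rad/s, so T = P/ω = 2640×10³ / 12.04 = 219200 N·m.
J = π(d_o⁴ − d_i⁴)/32 = π(0.325⁴ − 0.214⁴)/32 = 8.894×10^-4 m⁴.
τ_max = T·r/J = 219200 × 0.163 / 8.894×10^-4 = 4.005×10^7 Pa.

40.1 MPa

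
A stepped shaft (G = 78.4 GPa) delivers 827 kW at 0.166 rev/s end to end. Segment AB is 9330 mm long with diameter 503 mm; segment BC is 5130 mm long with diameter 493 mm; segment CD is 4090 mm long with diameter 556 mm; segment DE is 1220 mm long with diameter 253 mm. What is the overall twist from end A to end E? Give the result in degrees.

ω = 2π·0.166 = 1.043 rad/s, so T = P/ω = 827×10³ / 1.043 = 792900 N·m.
J_AB = π(0.503)⁴/32 = 6.28×10^-3 m⁴; J_BC = π(0.493)⁴/32 = 5.80×10^-3 m⁴; J_CD = π(0.556)⁴/32 = 9.38×10^-3 m⁴; J_DE = π(0.253)⁴/32 = 4.02×10^-4 m⁴.
θ = (T/G)·Σ L_i/J_i = (792900/78.4×10⁹)·(9.33/6.28×10^-3 + 5.13/5.80×10^-3 + 4.09/9.38×10^-3 + 1.22/4.02×10^-4) = 0.05904 rad.

3.38°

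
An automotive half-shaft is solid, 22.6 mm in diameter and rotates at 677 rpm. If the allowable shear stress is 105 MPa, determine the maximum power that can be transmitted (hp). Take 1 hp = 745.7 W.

22.6 hp

J = πd⁴/32 = π(0.0226)⁴/32 = 2.561×10^-8 m⁴.
T_max = τ_allow·J/r = 1.05×10^8 × 2.561×10^-8 / 0.0113 = 238.0 N·m.
ω = 2π·677/60 = 70.90 rad/s, so P_max = T_max·ω = 1.687×10^4 W.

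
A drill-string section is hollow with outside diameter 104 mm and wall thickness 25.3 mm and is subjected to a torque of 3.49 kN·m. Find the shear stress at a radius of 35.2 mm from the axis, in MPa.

J = π(d_o⁴ − d_i⁴)/32 = π(0.104⁴ − 0.0534⁴)/32 = 1.069×10^-5 m⁴.
Shear stress varies linearly with radius: τ = T·r/J = 3490 × 0.0352 / 1.069×10^-5 = 1.150×10^7 Pa.

11.5 MPa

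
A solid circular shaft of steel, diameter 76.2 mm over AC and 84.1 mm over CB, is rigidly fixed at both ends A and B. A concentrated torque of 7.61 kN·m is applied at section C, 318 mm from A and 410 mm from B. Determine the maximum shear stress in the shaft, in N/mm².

Compatibility: T_A·a/J_AC = T_B·b/J_CB with T_A + T_B = T₀.
J_AC = 3.31×10^-6 m⁴, J_CB = 4.91×10^-6 m⁴, so T_A = T₀·(J_AC/a)/((J_AC/a)+(J_CB/b)) = 3538 N·m, T_B = 4072 N·m.
τ in each portion: τ_AC = 4.07×10^7 Pa, τ_CB = 3.49×10^7 Pa; maximum is in AC.
τ_max = T_AC·r/J = 3538·0.0381/3.31×10^-6 = 4.073×10^7 Pa.

40.7 N/mm²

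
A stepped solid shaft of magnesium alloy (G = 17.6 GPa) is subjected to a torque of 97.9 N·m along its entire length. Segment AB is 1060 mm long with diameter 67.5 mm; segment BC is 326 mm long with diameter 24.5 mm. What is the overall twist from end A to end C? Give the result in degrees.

J_AB = π(0.0675)⁴/32 = 2.04×10^-6 m⁴; J_BC = π(0.0245)⁴/32 = 3.54×10^-8 m⁴.
θ = (T/G)·Σ L_i/J_i = (97.90/17.6×10⁹)·(1.06/2.04×10^-6 + 0.326/3.54×10^-8) = 0.05416 rad.

3.10°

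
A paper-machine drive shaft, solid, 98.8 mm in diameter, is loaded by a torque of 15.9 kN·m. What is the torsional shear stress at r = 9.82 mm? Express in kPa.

J = πd⁴/32 = π(0.0988)⁴/32 = 9.355×10^-6 m⁴.
Shear stress varies linearly with radius: τ = T·r/J = 15900 × 0.00982 / 9.355×10^-6 = 1.669×10^7 Pa.

16700 kPa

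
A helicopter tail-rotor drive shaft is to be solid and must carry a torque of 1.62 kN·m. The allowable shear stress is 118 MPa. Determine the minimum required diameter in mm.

41.2 mm

For a solid shaft τ_max = 16T/(πd³), so d = (16T/(π τ_allow))^(1/3) = (16·1620/(π·1.18×10^8))^(1/3) = 0.04120 m.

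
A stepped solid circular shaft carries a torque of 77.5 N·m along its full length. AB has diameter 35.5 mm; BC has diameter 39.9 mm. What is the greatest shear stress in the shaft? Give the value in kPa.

8820 kPa

Under the same torque, τ_max = 16T/(πd³) is largest where d is smallest — segment AB (d = 35.5 mm).
τ_max = 16·77.50/(π·(0.0355)³) = 8.822×10^6 Pa.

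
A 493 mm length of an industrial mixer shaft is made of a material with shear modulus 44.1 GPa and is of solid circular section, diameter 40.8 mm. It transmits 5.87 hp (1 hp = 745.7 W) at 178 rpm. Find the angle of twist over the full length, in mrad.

ω = 2π·178/60 = 18.64 rad/s, so T = P/ω = 5.87×745.7 / 18.64 = 234.8 N·m.
J = πd⁴/32 = π(0.0408)⁴/32 = 2.720×10^-7 m⁴.
θ = T·L/(G·J) = 234.8 × 0.493 / (44.1×10⁹ × 2.720×10^-7) = 9.650×10^-3 rad.

9.65 mrad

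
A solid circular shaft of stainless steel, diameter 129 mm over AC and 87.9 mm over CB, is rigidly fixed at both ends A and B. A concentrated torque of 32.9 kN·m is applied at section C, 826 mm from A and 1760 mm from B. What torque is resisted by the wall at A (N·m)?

29900 N·m

Compatibility: T_A·a/J_AC = T_B·b/J_CB with T_A + T_B = T₀.
J_AC = 2.72×10^-5 m⁴, J_CB = 5.86×10^-6 m⁴, so T_A = T₀·(J_AC/a)/((J_AC/a)+(J_CB/b)) = 29880 N·m, T_B = 3023 N·m.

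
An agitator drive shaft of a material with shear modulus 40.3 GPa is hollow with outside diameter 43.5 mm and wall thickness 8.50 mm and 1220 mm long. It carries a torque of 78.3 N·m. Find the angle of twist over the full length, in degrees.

J = π(d_o⁴ − d_i⁴)/32 = π(0.0435⁴ − 0.0265⁴)/32 = 3.031×10^-7 m⁴.
θ = T·L/(G·J) = 78.30 × 1.22 / (40.3×10⁹ × 3.031×10^-7) = 7.820×10^-3 rad.

0.448°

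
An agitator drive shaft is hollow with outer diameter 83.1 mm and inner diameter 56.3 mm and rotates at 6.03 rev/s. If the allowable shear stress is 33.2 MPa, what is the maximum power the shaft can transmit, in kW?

112 kW

J = π(d_o⁴ − d_i⁴)/32 = π(0.0831⁴ − 0.0563⁴)/32 = 3.695×10^-6 m⁴.
T_max = τ_allow·J/r = 3.32×10^7 × 3.695×10^-6 / 0.0415 = 2953 N·m.
ω = 2π·6.03 = 37.89 rad/s, so P_max = T_max·ω = 1.119×10^5 W.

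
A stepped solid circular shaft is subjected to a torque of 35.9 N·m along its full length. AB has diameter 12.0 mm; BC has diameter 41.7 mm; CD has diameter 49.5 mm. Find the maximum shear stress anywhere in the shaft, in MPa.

106 MPa

Under the same torque, τ_max = 16T/(πd³) is largest where d is smallest — segment AB (d = 12.0 mm).
τ_max = 16·35.90/(π·(0.0120)³) = 1.058×10^8 Pa.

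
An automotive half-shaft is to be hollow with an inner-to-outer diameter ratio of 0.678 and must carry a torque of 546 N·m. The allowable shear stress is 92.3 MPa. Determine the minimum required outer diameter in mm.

For a hollow shaft with d_i/d_o = 0.678: τ_max = 16T/(π d_o³ (1−k⁴)), so d_o = [16T/(π τ_allow (1−k⁴))]^(1/3) = [16·546.0/(π·9.23×10^7·0.7887)]^(1/3) = 0.03368 m.

33.7 mm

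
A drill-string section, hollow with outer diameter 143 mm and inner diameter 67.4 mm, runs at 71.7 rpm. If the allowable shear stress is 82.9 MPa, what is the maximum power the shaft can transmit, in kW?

J = π(d_o⁴ − d_i⁴)/32 = π(0.143⁴ − 0.0674⁴)/32 = 3.903×10^-5 m⁴.
T_max = τ_allow·J/r = 8.29×10^7 × 3.903×10^-5 / 0.0715 = 45250 N·m.
ω = 2π·71.7/60 = 7.508 rad/s, so P_max = T_max·ω = 3.398×10^5 W.

340 kW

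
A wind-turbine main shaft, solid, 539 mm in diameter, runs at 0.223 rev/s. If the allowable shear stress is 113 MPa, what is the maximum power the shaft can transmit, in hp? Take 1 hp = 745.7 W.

J = πd⁴/32 = π(0.539)⁴/32 = 8.286×10^-3 m⁴.
T_max = τ_allow·J/r = 1.13×10^8 × 8.286×10^-3 / 0.270 = 3.474e6 N·m.
ω = 2π·0.223 = 1.401 rad/s, so P_max = T_max·ω = 4.868×10^6 W.

6530 hp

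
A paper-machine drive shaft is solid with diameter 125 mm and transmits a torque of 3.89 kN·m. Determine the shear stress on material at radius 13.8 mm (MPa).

2.24 MPa

J = πd⁴/32 = π(0.125)⁴/32 = 2.397×10^-5 m⁴.
Shear stress varies linearly with radius: τ = T·r/J = 3890 × 0.0138 / 2.397×10^-5 = 2.240×10^6 Pa.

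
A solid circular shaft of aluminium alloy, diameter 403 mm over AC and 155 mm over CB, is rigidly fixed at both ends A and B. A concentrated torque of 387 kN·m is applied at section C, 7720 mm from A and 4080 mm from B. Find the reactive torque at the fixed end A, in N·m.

372000 N·m

Compatibility: T_A·a/J_AC = T_B·b/J_CB with T_A + T_B = T₀.
J_AC = 2.59×10^-3 m⁴, J_CB = 5.67×10^-5 m⁴, so T_A = T₀·(J_AC/a)/((J_AC/a)+(J_CB/b)) = 371600 N·m, T_B = 15390 N·m.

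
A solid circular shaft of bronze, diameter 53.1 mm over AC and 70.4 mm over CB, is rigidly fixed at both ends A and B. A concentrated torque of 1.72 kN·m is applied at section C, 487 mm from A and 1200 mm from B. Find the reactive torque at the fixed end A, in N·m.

Compatibility: T_A·a/J_AC = T_B·b/J_CB with T_A + T_B = T₀.
J_AC = 7.81×10^-7 m⁴, J_CB = 2.41×10^-6 m⁴, so T_A = T₀·(J_AC/a)/((J_AC/a)+(J_CB/b)) = 763.1 N·m, T_B = 956.9 N·m.

763 N·m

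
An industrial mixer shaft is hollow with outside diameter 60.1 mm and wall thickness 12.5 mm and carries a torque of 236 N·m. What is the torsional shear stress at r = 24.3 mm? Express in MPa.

J = π(d_o⁴ − d_i⁴)/32 = π(0.0601⁴ − 0.0351⁴)/32 = 1.132×10^-6 m⁴.
Shear stress varies linearly with radius: τ = T·r/J = 236.0 × 0.0243 / 1.132×10^-6 = 5.067×10^6 Pa.

5.07 MPa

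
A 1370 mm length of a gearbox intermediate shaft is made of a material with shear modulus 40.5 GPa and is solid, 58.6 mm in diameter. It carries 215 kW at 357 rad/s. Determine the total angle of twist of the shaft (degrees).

1.01°

ω = 357 rad/s, so T = P/ω = 215×10³ / 357.0 = 602.2 N·m.
J = πd⁴/32 = π(0.0586)⁴/32 = 1.158×10^-6 m⁴.
θ = T·L/(G·J) = 602.2 × 1.37 / (40.5×10⁹ × 1.158×10^-6) = 0.01760 rad.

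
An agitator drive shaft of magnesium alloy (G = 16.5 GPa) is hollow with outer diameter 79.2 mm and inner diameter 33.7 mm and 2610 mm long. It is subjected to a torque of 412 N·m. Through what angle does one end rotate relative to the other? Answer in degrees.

0.999°

J = π(d_o⁴ − d_i⁴)/32 = π(0.0792⁴ − 0.0337⁴)/32 = 3.736×10^-6 m⁴.
θ = T·L/(G·J) = 412.0 × 2.61 / (16.5×10⁹ × 3.736×10^-6) = 0.01744 rad.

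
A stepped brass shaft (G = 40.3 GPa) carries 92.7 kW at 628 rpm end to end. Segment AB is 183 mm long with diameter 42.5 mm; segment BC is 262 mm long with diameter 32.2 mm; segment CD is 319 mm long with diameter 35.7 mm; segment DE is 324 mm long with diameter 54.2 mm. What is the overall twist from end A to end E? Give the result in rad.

ω = 2π·628/60 = 65.76 rad/s, so T = P/ω = 92.7×10³ / 65.76 = 1410 N·m.
J_AB = π(0.0425)⁴/32 = 3.20×10^-7 m⁴; J_BC = π(0.0322)⁴/32 = 1.06×10^-7 m⁴; J_CD = π(0.0357)⁴/32 = 1.59×10^-7 m⁴; J_DE = π(0.0542)⁴/32 = 8.47×10^-7 m⁴.
θ = (T/G)·Σ L_i/J_i = (1410/40.3×10⁹)·(0.183/3.20×10^-7 + 0.262/1.06×10^-7 + 0.319/1.59×10^-7 + 0.324/8.47×10^-7) = 0.1902 rad.

0.190 rad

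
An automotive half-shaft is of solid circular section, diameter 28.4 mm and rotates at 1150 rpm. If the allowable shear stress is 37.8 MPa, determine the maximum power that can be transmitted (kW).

J = πd⁴/32 = π(0.0284)⁴/32 = 6.387×10^-8 m⁴.
T_max = τ_allow·J/r = 3.78×10^7 × 6.387×10^-8 / 0.0142 = 170.0 N·m.
ω = 2π·1150/60 = 120.4 rad/s, so P_max = T_max·ω = 2.047×10^4 W.

20.5 kW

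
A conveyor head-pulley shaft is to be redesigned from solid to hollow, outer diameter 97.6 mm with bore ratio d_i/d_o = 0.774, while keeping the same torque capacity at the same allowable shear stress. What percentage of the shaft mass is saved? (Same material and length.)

46.1 %

Equal τ_max and T ⇒ the solid shaft needs d_s³ = d_o³(1−k⁴), so d_s = 97.6·(1−0.774⁴)^(1/3) = 84.16 mm.
Area ratio A_h/A_s = d_o²(1−k²)/d_s² = (1−k²)/(1−k⁴)^(2/3) = 0.5392.
Mass saving = 1 − 0.5392 = 46.1 %.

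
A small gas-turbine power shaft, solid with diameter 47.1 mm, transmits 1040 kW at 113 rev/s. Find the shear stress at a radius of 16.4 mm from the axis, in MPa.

ω = 2π·113 = 710.0 rad/s, so T = P/ω = 1040×10³ / 710.0 = 1465 N·m.
J = πd⁴/32 = π(0.0471)⁴/32 = 4.832×10^-7 m⁴.
Shear stress varies linearly with radius: τ = T·r/J = 1465 × 0.0164 / 4.832×10^-7 = 4.972×10^7 Pa.

49.7 MPa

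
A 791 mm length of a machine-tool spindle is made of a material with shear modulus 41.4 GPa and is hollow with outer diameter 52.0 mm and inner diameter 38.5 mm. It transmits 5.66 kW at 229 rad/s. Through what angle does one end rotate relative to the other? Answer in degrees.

ω = 229 rad/s, so T = P/ω = 5.66×10³ / 229.0 = 24.72 N·m.
J = π(d_o⁴ − d_i⁴)/32 = π(0.0520⁴ − 0.0385⁴)/32 = 5.021×10^-7 m⁴.
θ = T·L/(G·J) = 24.72 × 0.791 / (41.4×10⁹ × 5.021×10^-7) = 9.405×10^-4 rad.

0.0539°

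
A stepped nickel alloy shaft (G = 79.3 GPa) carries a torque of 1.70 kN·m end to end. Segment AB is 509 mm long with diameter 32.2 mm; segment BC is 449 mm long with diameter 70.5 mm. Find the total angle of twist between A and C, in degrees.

J_AB = π(0.0322)⁴/32 = 1.06×10^-7 m⁴; J_BC = π(0.0705)⁴/32 = 2.43×10^-6 m⁴.
θ = (T/G)·Σ L_i/J_i = (1700/79.3×10⁹)·(0.509/1.06×10^-7 + 0.449/2.43×10^-6) = 0.1074 rad.

6.15°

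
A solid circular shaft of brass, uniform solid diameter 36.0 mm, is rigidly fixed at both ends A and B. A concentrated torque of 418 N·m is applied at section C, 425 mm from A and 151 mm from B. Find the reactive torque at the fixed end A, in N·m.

110 N·m

With uniform GJ and both ends fixed, compatibility θ_AC = θ_CB gives T_A·a = T_B·b, together with T_A + T_B = T₀.
T_A = T₀·b/(a+b) = 418.0·151/576.0 = 109.6 N·m; T_B = 308.4 N·m.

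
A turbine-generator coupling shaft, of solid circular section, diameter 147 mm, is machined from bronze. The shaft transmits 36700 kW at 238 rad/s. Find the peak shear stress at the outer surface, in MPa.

247 MPa

ω = 238 rad/s, so T = P/ω = 36700×10³ / 238.0 = 154200 N·m.
J = πd⁴/32 = π(0.147)⁴/32 = 4.584×10^-5 m⁴.
τ_max = T·r/J = 154200 × 0.0735 / 4.584×10^-5 = 2.472×10^8 Pa.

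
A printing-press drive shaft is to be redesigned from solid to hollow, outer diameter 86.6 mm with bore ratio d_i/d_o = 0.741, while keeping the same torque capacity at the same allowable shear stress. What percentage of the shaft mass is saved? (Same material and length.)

42.7 %

Equal τ_max and T ⇒ the solid shaft needs d_s³ = d_o³(1−k⁴), so d_s = 86.6·(1−0.741⁴)^(1/3) = 76.84 mm.
Area ratio A_h/A_s = d_o²(1−k²)/d_s² = (1−k²)/(1−k⁴)^(2/3) = 0.5728.
Mass saving = 1 − 0.5728 = 42.7 %.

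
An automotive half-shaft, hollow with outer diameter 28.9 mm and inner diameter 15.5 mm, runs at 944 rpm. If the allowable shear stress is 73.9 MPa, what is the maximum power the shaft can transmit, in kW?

31.8 kW

J = π(d_o⁴ − d_i⁴)/32 = π(0.0289⁴ − 0.0155⁴)/32 = 6.282×10^-8 m⁴.
T_max = τ_allow·J/r = 7.39×10^7 × 6.282×10^-8 / 0.0144 = 321.3 N·m.
ω = 2π·944/60 = 98.86 rad/s, so P_max = T_max·ω = 3.176×10^4 W.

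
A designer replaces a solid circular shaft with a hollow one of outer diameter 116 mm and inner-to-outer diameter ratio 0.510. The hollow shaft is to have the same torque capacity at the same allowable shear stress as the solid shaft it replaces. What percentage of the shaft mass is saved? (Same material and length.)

22.5 %

Equal τ_max and T ⇒ the solid shaft needs d_s³ = d_o³(1−k⁴), so d_s = 116·(1−0.510⁴)^(1/3) = 113.3 mm.
Area ratio A_h/A_s = d_o²(1−k²)/d_s² = (1−k²)/(1−k⁴)^(2/3) = 0.7753.
Mass saving = 1 − 0.7753 = 22.5 %.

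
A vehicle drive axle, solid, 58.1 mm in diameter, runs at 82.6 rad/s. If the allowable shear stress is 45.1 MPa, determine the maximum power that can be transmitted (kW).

143 kW

J = πd⁴/32 = π(0.0581)⁴/32 = 1.119×10^-6 m⁴.
T_max = τ_allow·J/r = 4.51×10^7 × 1.119×10^-6 / 0.0290 = 1737 N·m.
ω = 82.6 rad/s, so P_max = T_max·ω = 1.435×10^5 W.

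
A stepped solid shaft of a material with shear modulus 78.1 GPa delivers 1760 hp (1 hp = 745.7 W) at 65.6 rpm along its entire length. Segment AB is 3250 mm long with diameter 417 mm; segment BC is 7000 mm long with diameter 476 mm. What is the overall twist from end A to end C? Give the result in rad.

ω = 2π·65.6/60 = 6.870 rad/s, so T = P/ω = 1760×745.7 / 6.870 = 191000 N·m.
J_AB = π(0.417)⁴/32 = 2.97×10^-3 m⁴; J_BC = π(0.476)⁴/32 = 5.04×10^-3 m⁴.
θ = (T/G)·Σ L_i/J_i = (191000/78.1×10⁹)·(3.25/2.97×10^-3 + 7.00/5.04×10^-3) = 6.076×10^-3 rad.

0.00608 rad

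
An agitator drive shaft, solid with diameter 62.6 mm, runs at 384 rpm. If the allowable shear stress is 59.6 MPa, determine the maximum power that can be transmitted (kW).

J = πd⁴/32 = π(0.0626)⁴/32 = 1.508×10^-6 m⁴.
T_max = τ_allow·J/r = 5.96×10^7 × 1.508×10^-6 / 0.0313 = 2871 N·m.
ω = 2π·384/60 = 40.21 rad/s, so P_max = T_max·ω = 1.154×10^5 W.

115 kW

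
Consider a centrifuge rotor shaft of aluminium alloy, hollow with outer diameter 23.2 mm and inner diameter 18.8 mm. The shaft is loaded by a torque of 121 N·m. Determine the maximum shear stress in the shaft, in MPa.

J = π(d_o⁴ − d_i⁴)/32 = π(0.0232⁴ − 0.0188⁴)/32 = 1.618×10^-8 m⁴.
τ_max = T·r/J = 121.0 × 0.0116 / 1.618×10^-8 = 8.676×10^7 Pa.

86.8 MPa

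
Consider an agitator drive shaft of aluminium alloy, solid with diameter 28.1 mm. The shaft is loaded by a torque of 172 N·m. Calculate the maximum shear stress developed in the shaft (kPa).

J = πd⁴/32 = π(0.0281)⁴/32 = 6.121×10^-8 m⁴.
τ_max = T·r/J = 172.0 × 0.0140 / 6.121×10^-8 = 3.948×10^7 Pa.

39500 kPa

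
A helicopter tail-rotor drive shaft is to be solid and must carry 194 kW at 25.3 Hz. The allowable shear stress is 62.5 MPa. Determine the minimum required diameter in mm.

46.3 mm

ω = 2π·25.3 = 159.0 rad/s, so T = P/ω = 194×10³ / 159.0 = 1220 N·m.
For a solid shaft τ_max = 16T/(πd³), so d = (16T/(π τ_allow))^(1/3) = (16·1220/(π·6.25×10^7))^(1/3) = 0.04633 m.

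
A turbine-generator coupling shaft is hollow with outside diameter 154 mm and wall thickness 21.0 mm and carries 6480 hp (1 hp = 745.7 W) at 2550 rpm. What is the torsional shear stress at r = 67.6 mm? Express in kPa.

ω = 2π·2550/60 = 267.0 rad/s, so T = P/ω = 6480×745.7 / 267.0 = 18100 N·m.
J = π(d_o⁴ − d_i⁴)/32 = π(0.154⁴ − 0.112⁴)/32 = 3.977×10^-5 m⁴.
Shear stress varies linearly with radius: τ = T·r/J = 18100 × 0.0676 / 3.977×10^-5 = 3.076×10^7 Pa.

30800 kPa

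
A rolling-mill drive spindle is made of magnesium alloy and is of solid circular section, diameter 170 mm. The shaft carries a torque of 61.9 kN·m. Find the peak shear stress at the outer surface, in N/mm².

J = πd⁴/32 = π(0.170)⁴/32 = 8.200×10^-5 m⁴.
τ_max = T·r/J = 61900 × 0.0850 / 8.200×10^-5 = 6.417×10^7 Pa.

64.2 N/mm²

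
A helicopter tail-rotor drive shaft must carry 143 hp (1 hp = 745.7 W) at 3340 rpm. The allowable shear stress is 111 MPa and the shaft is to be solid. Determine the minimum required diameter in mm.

24.1 mm

ω = 2π·3340/60 = 349.8 rad/s, so T = P/ω = 143×745.7 / 349.8 = 304.9 N·m.
For a solid shaft τ_max = 16T/(πd³), so d = (16T/(π τ_allow))^(1/3) = (16·304.9/(π·1.11×10^8))^(1/3) = 0.02409 m.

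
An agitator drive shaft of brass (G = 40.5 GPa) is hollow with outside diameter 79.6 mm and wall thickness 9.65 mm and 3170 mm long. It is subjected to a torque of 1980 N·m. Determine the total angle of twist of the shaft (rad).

0.0586 rad

J = π(d_o⁴ − d_i⁴)/32 = π(0.0796⁴ − 0.0603⁴)/32 = 2.643×10^-6 m⁴.
θ = T·L/(G·J) = 1980 × 3.17 / (40.5×10⁹ × 2.643×10^-6) = 0.05863 rad.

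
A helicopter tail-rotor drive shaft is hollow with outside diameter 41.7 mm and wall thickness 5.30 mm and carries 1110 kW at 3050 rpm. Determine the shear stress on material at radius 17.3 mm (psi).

ω = 2π·3050/60 = 319.4 rad/s, so T = P/ω = 1110×10³ / 319.4 = 3475 N·m.
J = π(d_o⁴ − d_i⁴)/32 = π(0.0417⁴ − 0.0311⁴)/32 = 2.050×10^-7 m⁴.
Shear stress varies linearly with radius: τ = T·r/J = 3475 × 0.0173 / 2.050×10^-7 = 2.933×10^8 Pa.

42500 psi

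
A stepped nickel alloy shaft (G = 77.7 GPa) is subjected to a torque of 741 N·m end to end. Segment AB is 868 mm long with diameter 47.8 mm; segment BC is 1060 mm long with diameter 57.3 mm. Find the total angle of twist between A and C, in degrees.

1.47°

J_AB = π(0.0478)⁴/32 = 5.13×10^-7 m⁴; J_BC = π(0.0573)⁴/32 = 1.06×10^-6 m⁴.
θ = (T/G)·Σ L_i/J_i = (741.0/77.7×10⁹)·(0.868/5.13×10^-7 + 1.06/1.06×10^-6) = 0.02570 rad.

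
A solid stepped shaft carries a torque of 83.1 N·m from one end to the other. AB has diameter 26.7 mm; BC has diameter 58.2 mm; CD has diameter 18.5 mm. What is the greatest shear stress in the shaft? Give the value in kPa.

Under the same torque, τ_max = 16T/(πd³) is largest where d is smallest — segment CD (d = 18.5 mm).
τ_max = 16·83.10/(π·(0.0185)³) = 6.684×10^7 Pa.

66800 kPa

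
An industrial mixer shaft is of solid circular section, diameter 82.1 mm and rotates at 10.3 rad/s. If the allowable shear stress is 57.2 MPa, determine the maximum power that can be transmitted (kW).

64.0 kW

J = πd⁴/32 = π(0.0821)⁴/32 = 4.460×10^-6 m⁴.
T_max = τ_allow·J/r = 5.72×10^7 × 4.460×10^-6 / 0.0410 = 6215 N·m.
ω = 10.3 rad/s, so P_max = T_max·ω = 6.402×10^4 W.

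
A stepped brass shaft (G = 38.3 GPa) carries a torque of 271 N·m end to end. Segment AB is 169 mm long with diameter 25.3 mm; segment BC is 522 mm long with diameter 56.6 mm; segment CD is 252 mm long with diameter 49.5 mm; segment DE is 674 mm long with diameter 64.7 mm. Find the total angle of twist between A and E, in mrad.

J_AB = π(0.0253)⁴/32 = 4.02×10^-8 m⁴; J_BC = π(0.0566)⁴/32 = 1.01×10^-6 m⁴; J_CD = π(0.0495)⁴/32 = 5.89×10^-7 m⁴; J_DE = π(0.0647)⁴/32 = 1.72×10^-6 m⁴.
θ = (T/G)·Σ L_i/J_i = (271.0/38.3×10⁹)·(0.169/4.02×10^-8 + 0.522/1.01×10^-6 + 0.252/5.89×10^-7 + 0.674/1.72×10^-6) = 0.03919 rad.

39.2 mrad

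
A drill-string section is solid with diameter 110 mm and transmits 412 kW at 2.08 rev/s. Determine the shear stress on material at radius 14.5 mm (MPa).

ω = 2π·2.08 = 13.07 rad/s, so T = P/ω = 412×10³ / 13.07 = 31520 N·m.
J = πd⁴/32 = π(0.110)⁴/32 = 1.437×10^-5 m⁴.
Shear stress varies linearly with radius: τ = T·r/J = 31520 × 0.0145 / 1.437×10^-5 = 3.180×10^7 Pa.

31.8 MPa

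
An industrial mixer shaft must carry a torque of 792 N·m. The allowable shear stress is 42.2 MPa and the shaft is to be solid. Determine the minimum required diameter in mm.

For a solid shaft τ_max = 16T/(πd³), so d = (16T/(π τ_allow))^(1/3) = (16·792.0/(π·4.22×10^7))^(1/3) = 0.04572 m.

45.7 mm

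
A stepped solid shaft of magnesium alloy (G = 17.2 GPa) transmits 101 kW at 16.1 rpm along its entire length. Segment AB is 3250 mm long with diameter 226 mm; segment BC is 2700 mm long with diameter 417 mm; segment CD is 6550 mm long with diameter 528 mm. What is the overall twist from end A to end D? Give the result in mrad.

50.4 mrad

ω = 2π·16.1/60 = 1.686 rad/s, so T = P/ω = 101×10³ / 1.686 = 59910 N·m.
J_AB = π(0.226)⁴/32 = 2.56×10^-4 m⁴; J_BC = π(0.417)⁴/32 = 2.97×10^-3 m⁴; J_CD = π(0.528)⁴/32 = 7.63×10^-3 m⁴.
θ = (T/G)·Σ L_i/J_i = (59910/17.2×10⁹)·(3.25/2.56×10^-4 + 2.70/2.97×10^-3 + 6.55/7.63×10^-3) = 0.05035 rad.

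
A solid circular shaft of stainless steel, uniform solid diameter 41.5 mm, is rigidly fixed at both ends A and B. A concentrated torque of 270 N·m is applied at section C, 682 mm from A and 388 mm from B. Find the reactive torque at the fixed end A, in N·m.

97.9 N·m

With uniform GJ and both ends fixed, compatibility θ_AC = θ_CB gives T_A·a = T_B·b, together with T_A + T_B = T₀.
T_A = T₀·b/(a+b) = 270.0·388/1070 = 97.91 N·m; T_B = 172.1 N·m.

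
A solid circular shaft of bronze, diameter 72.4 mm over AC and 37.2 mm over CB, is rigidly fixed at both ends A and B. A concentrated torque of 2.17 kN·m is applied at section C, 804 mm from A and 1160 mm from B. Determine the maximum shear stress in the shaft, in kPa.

27800 kPa

Compatibility: T_A·a/J_AC = T_B·b/J_CB with T_A + T_B = T₀.
J_AC = 2.70×10^-6 m⁴, J_CB = 1.88×10^-7 m⁴, so T_A = T₀·(J_AC/a)/((J_AC/a)+(J_CB/b)) = 2070 N·m, T_B = 100.0 N·m.
τ in each portion: τ_AC = 2.78×10^7 Pa, τ_CB = 9.89×10^6 Pa; maximum is in AC.
τ_max = T_AC·r/J = 2070·0.0362/2.70×10^-6 = 2.778×10^7 Pa.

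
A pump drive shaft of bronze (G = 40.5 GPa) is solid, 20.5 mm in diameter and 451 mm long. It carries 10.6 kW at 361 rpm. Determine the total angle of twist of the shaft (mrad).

180 mrad

ω = 2π·361/60 = 37.80 rad/s, so T = P/ω = 10.6×10³ / 37.80 = 280.4 N·m.
J = πd⁴/32 = π(0.0205)⁴/32 = 1.734×10^-8 m⁴.
θ = T·L/(G·J) = 280.4 × 0.451 / (40.5×10⁹ × 1.734×10^-8) = 0.1801 rad.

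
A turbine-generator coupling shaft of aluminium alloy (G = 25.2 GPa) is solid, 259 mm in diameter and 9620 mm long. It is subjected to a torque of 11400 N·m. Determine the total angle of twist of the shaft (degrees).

0.564°

J = πd⁴/32 = π(0.259)⁴/32 = 4.418×10^-4 m⁴.
θ = T·L/(G·J) = 11400 × 9.62 / (25.2×10⁹ × 4.418×10^-4) = 9.851×10^-3 rad.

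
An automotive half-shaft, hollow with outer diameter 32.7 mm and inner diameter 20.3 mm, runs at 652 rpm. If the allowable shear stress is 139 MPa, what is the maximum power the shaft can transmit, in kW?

55.5 kW

J = π(d_o⁴ − d_i⁴)/32 = π(0.0327⁴ − 0.0203⁴)/32 = 9.558×10^-8 m⁴.
T_max = τ_allow·J/r = 1.39×10^8 × 9.558×10^-8 / 0.0163 = 812.6 N·m.
ω = 2π·652/60 = 68.28 rad/s, so P_max = T_max·ω = 5.548×10^4 W.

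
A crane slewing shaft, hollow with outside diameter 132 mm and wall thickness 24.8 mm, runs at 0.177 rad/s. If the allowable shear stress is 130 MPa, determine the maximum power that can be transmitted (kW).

8.81 kW

J = π(d_o⁴ − d_i⁴)/32 = π(0.132⁴ − 0.0824⁴)/32 = 2.528×10^-5 m⁴.
T_max = τ_allow·J/r = 1.30×10^8 × 2.528×10^-5 / 0.0660 = 49790 N·m.
ω = 0.177 rad/s, so P_max = T_max·ω = 8813 W.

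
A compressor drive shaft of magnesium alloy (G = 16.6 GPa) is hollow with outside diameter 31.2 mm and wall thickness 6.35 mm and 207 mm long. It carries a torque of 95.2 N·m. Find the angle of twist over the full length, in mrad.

J = π(d_o⁴ − d_i⁴)/32 = π(0.0312⁴ − 0.0185⁴)/32 = 8.153×10^-8 m⁴.
θ = T·L/(G·J) = 95.20 × 0.207 / (16.6×10⁹ × 8.153×10^-8) = 0.01456 rad.

14.6 mrad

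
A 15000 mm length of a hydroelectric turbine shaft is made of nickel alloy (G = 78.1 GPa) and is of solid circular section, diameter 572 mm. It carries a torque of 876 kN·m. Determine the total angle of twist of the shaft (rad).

J = πd⁴/32 = π(0.572)⁴/32 = 0.01051 m⁴.
θ = T·L/(G·J) = 876000 × 15.0 / (78.1×10⁹ × 0.01051) = 0.01601 rad.

0.0160 rad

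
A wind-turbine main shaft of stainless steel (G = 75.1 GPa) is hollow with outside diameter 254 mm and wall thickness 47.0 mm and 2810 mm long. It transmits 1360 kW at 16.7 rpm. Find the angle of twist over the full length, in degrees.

ω = 2π·16.7/60 = 1.749 rad/s, so T = P/ω = 1360×10³ / 1.749 = 777700 N·m.
J = π(d_o⁴ − d_i⁴)/32 = π(0.254⁴ − 0.160⁴)/32 = 3.443×10^-4 m⁴.
θ = T·L/(G·J) = 777700 × 2.81 / (75.1×10⁹ × 3.443×10^-4) = 0.08451 rad.

4.84°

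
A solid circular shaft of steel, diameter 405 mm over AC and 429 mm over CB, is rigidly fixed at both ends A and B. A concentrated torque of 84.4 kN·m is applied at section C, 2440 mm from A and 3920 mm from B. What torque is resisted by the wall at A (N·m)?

Compatibility: T_A·a/J_AC = T_B·b/J_CB with T_A + T_B = T₀.
J_AC = 2.64×10^-3 m⁴, J_CB = 3.33×10^-3 m⁴, so T_A = T₀·(J_AC/a)/((J_AC/a)+(J_CB/b)) = 47320 N·m, T_B = 37080 N·m.

47300 N·m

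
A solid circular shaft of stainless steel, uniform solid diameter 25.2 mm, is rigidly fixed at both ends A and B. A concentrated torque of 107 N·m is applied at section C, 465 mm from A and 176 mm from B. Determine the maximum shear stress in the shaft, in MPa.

With uniform GJ and both ends fixed, compatibility θ_AC = θ_CB gives T_A·a = T_B·b, together with T_A + T_B = T₀.
T_A = T₀·b/(a+b) = 107.0·176/641.0 = 29.38 N·m; T_B = 77.62 N·m.
τ in each portion: τ_AC = 9.35×10^6 Pa, τ_CB = 2.47×10^7 Pa; maximum is in CB.
τ_max = T_CB·r/J = 77.62·0.0126/3.96×10^-8 = 2.470×10^7 Pa.

24.7 MPa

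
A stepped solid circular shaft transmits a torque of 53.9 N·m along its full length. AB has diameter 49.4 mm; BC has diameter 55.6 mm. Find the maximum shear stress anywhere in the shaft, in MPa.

2.28 MPa

Under the same torque, τ_max = 16T/(πd³) is largest where d is smallest — segment AB (d = 49.4 mm).
τ_max = 16·53.90/(π·(0.0494)³) = 2.277×10^6 Pa.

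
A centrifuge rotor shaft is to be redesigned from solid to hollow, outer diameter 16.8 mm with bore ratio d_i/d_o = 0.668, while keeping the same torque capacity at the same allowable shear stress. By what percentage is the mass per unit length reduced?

35.8 %

Equal τ_max and T ⇒ the solid shaft needs d_s³ = d_o³(1−k⁴), so d_s = 16.8·(1−0.668⁴)^(1/3) = 15.60 mm.
Area ratio A_h/A_s = d_o²(1−k²)/d_s² = (1−k²)/(1−k⁴)^(2/3) = 0.6421.
Mass saving = 1 − 0.6421 = 35.8 %.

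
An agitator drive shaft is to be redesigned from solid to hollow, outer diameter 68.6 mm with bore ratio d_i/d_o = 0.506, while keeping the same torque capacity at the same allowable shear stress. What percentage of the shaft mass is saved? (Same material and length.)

Equal τ_max and T ⇒ the solid shaft needs d_s³ = d_o³(1−k⁴), so d_s = 68.6·(1−0.506⁴)^(1/3) = 67.07 mm.
Area ratio A_h/A_s = d_o²(1−k²)/d_s² = (1−k²)/(1−k⁴)^(2/3) = 0.7784.
Mass saving = 1 − 0.7784 = 22.2 %.

22.2 %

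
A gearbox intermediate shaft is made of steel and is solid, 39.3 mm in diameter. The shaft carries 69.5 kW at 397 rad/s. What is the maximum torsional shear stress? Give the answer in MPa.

14.7 MPa

ω = 397 rad/s, so T = P/ω = 69.5×10³ / 397.0 = 175.1 N·m.
J = πd⁴/32 = π(0.0393)⁴/32 = 2.342×10^-7 m⁴.
τ_max = T·r/J = 175.1 × 0.0196 / 2.342×10^-7 = 1.469×10^7 Pa.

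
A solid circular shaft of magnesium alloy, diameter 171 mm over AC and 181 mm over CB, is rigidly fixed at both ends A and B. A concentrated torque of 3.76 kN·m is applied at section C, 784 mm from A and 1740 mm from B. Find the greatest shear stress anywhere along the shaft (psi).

Compatibility: T_A·a/J_AC = T_B·b/J_CB with T_A + T_B = T₀.
J_AC = 8.39×10^-5 m⁴, J_CB = 1.05×10^-4 m⁴, so T_A = T₀·(J_AC/a)/((J_AC/a)+(J_CB/b)) = 2402 N·m, T_B = 1358 N·m.
τ in each portion: τ_AC = 2.45×10^6 Pa, τ_CB = 1.17×10^6 Pa; maximum is in AC.
τ_max = T_AC·r/J = 2402·0.0855/8.39×10^-5 = 2.446×10^6 Pa.

355 psi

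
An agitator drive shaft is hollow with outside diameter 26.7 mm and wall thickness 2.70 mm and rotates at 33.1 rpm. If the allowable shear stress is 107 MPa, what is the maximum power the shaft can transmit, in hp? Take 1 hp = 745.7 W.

1.11 hp

J = π(d_o⁴ − d_i⁴)/32 = π(0.0267⁴ − 0.0213⁴)/32 = 2.969×10^-8 m⁴.
T_max = τ_allow·J/r = 1.07×10^8 × 2.969×10^-8 / 0.0133 = 237.9 N·m.
ω = 2π·33.1/60 = 3.466 rad/s, so P_max = T_max·ω = 824.7 W.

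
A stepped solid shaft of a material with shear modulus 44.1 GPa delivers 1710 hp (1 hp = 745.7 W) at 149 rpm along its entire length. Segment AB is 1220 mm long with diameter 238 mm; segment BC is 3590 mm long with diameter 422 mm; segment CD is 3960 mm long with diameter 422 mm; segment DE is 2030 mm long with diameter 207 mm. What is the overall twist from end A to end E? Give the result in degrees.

1.86°

ω = 2π·149/60 = 15.60 rad/s, so T = P/ω = 1710×745.7 / 15.60 = 81720 N·m.
J_AB = π(0.238)⁴/32 = 3.15×10^-4 m⁴; J_BC = π(0.422)⁴/32 = 3.11×10^-3 m⁴; J_CD = π(0.422)⁴/32 = 3.11×10^-3 m⁴; J_DE = π(0.207)⁴/32 = 1.80×10^-4 m⁴.
θ = (T/G)·Σ L_i/J_i = (81720/44.1×10⁹)·(1.22/3.15×10^-4 + 3.59/3.11×10^-3 + 3.96/3.11×10^-3 + 2.03/1.80×10^-4) = 0.03254 rad.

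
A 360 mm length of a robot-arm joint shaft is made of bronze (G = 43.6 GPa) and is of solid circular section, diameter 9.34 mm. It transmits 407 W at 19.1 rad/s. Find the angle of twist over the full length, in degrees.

ω = 19.1 rad/s, so T = P/ω = 407 / 19.10 = 21.31 N·m.
J = πd⁴/32 = π(0.00934)⁴/32 = 7.471×10^-10 m⁴.
θ = T·L/(G·J) = 21.31 × 0.360 / (43.6×10⁹ × 7.471×10^-10) = 0.2355 rad.

13.5°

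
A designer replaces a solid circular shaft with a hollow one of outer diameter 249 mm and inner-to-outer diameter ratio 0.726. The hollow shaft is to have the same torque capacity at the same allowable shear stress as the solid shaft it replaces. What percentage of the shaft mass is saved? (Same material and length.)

41.2 %

Equal τ_max and T ⇒ the solid shaft needs d_s³ = d_o³(1−k⁴), so d_s = 249·(1−0.726⁴)^(1/3) = 223.4 mm.
Area ratio A_h/A_s = d_o²(1−k²)/d_s² = (1−k²)/(1−k⁴)^(2/3) = 0.5875.
Mass saving = 1 − 0.5875 = 41.2 %.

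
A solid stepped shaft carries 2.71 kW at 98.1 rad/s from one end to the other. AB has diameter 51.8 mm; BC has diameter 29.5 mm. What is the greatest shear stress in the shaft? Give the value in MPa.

5.48 MPa

ω = 98.1 rad/s, so T = P/ω = 2.71×10³ / 98.10 = 27.62 N·m.
Under the same torque, τ_max = 16T/(πd³) is largest where d is smallest — segment BC (d = 29.5 mm).
τ_max = 16·27.62/(π·(0.0295)³) = 5.480×10^6 Pa.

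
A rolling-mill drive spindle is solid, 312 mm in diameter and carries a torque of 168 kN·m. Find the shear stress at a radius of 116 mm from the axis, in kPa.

20900 kPa

J = πd⁴/32 = π(0.312)⁴/32 = 9.303×10^-4 m⁴.
Shear stress varies linearly with radius: τ = T·r/J = 168000 × 0.116 / 9.303×10^-4 = 2.095×10^7 Pa.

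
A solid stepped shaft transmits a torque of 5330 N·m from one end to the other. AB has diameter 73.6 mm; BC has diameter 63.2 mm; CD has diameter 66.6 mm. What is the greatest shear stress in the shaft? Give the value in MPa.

Under the same torque, τ_max = 16T/(πd³) is largest where d is smallest — segment BC (d = 63.2 mm).
τ_max = 16·5330/(π·(0.0632)³) = 1.075×10^8 Pa.

108 MPa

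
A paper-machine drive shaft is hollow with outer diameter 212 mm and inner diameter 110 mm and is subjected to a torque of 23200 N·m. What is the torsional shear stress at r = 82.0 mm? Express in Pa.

1.03e7 Pa

J = π(d_o⁴ − d_i⁴)/32 = π(0.212⁴ − 0.110⁴)/32 = 1.839×10^-4 m⁴.
Shear stress varies linearly with radius: τ = T·r/J = 23200 × 0.0820 / 1.839×10^-4 = 1.034×10^7 Pa.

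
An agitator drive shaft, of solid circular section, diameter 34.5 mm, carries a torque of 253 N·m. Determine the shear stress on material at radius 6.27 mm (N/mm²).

J = πd⁴/32 = π(0.0345)⁴/32 = 1.391×10^-7 m⁴.
Shear stress varies linearly with radius: τ = T·r/J = 253.0 × 0.00627 / 1.391×10^-7 = 1.141×10^7 Pa.

11.4 N/mm²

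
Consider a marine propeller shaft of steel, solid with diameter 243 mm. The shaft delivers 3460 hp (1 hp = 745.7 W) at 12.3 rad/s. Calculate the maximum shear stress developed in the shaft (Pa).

7.45e7 Pa

ω = 12.3 rad/s, so T = P/ω = 3460×745.7 / 12.30 = 209800 N·m.
J = πd⁴/32 = π(0.243)⁴/32 = 3.423×10^-4 m⁴.
τ_max = T·r/J = 209800 × 0.121 / 3.423×10^-4 = 7.445×10^7 Pa.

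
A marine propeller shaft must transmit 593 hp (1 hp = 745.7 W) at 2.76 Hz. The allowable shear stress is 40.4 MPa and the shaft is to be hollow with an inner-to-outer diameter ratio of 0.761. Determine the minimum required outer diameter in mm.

169 mm

ω = 2π·2.76 = 17.34 rad/s, so T = P/ω = 593×745.7 / 17.34 = 25500 N·m.
For a hollow shaft with d_i/d_o = 0.761: τ_max = 16T/(π d_o³ (1−k⁴)), so d_o = [16T/(π τ_allow (1−k⁴))]^(1/3) = [16·25500/(π·4.04×10^7·0.6646)]^(1/3) = 0.1691 m.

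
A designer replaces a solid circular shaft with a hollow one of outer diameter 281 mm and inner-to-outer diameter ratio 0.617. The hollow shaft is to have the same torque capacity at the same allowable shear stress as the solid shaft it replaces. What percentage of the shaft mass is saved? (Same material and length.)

31.3 %

Equal τ_max and T ⇒ the solid shaft needs d_s³ = d_o³(1−k⁴), so d_s = 281·(1−0.617⁴)^(1/3) = 266.7 mm.
Area ratio A_h/A_s = d_o²(1−k²)/d_s² = (1−k²)/(1−k⁴)^(2/3) = 0.6874.
Mass saving = 1 − 0.6874 = 31.3 %.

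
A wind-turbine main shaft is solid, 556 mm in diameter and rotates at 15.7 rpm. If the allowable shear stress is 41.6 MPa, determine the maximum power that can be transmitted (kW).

2310 kW

J = πd⁴/32 = π(0.556)⁴/32 = 9.382×10^-3 m⁴.
T_max = τ_allow·J/r = 4.16×10^7 × 9.382×10^-3 / 0.278 = 1.404e6 N·m.
ω = 2π·15.7/60 = 1.644 rad/s, so P_max = T_max·ω = 2.308×10^6 W.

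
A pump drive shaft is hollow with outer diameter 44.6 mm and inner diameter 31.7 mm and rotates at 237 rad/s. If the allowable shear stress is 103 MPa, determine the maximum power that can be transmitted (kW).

J = π(d_o⁴ − d_i⁴)/32 = π(0.0446⁴ − 0.0317⁴)/32 = 2.893×10^-7 m⁴.
T_max = τ_allow·J/r = 1.03×10^8 × 2.893×10^-7 / 0.0223 = 1336 N·m.
ω = 237 rad/s, so P_max = T_max·ω = 3.167×10^5 W.

317 kW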